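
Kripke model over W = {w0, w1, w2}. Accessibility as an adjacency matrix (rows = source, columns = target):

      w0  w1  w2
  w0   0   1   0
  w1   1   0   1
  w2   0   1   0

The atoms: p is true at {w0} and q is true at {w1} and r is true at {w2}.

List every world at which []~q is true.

{w1}

w0: successors {w1}; ~q there: w1:F. ✗
w1: successors {w0, w2}; ~q there: w0:T, w2:T. ✓
w2: successors {w1}; ~q there: w1:F. ✗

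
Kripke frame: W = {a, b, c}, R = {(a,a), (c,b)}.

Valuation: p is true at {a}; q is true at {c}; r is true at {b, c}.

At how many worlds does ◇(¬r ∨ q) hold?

1

a: successors {a}; ¬r ∨ q there: a:T. ✓
b: no successors, so ◇(¬r ∨ q) fails. ✗
c: successors {b}; ¬r ∨ q there: b:F. ✗
Satisfying worlds: {a}.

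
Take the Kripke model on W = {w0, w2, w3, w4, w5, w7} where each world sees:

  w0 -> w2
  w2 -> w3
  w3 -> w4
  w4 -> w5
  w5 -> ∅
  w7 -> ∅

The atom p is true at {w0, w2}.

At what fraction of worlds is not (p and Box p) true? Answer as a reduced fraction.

5/6

w0: p and Box p is T. ✗
w2: p and Box p is F. ✓
w3: p and Box p is F. ✓
w4: p and Box p is F. ✓
w5: p and Box p is F. ✓
w7: p and Box p is F. ✓
That's 5 of 6 worlds, so 5/6.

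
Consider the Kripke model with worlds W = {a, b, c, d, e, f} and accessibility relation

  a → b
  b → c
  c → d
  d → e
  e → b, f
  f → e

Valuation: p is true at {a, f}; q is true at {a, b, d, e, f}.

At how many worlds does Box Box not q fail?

a: successors {b}; Box not q there: b:T. ✓
b: successors {c}; Box not q there: c:F. ✗
c: successors {d}; Box not q there: d:F. ✗
d: successors {e}; Box not q there: e:F. ✗
e: successors {b, f}; Box not q there: b:T, f:F. ✗
f: successors {e}; Box not q there: e:F. ✗
Satisfying worlds: {a}.
So Box Box not q fails at the other 5 worlds.

5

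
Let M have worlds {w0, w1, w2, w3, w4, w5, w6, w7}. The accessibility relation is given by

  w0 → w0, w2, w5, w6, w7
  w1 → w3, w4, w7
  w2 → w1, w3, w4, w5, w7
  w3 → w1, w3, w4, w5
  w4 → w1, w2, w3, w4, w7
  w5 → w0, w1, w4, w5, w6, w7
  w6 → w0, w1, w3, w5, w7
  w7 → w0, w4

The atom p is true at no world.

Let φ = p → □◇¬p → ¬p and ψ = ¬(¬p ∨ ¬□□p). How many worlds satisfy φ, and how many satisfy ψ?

For p → □◇¬p → ¬p:
w0: p is F, □◇¬p → ¬p is T. ✓
w1: p is F, □◇¬p → ¬p is T. ✓
w2: p is F, □◇¬p → ¬p is T. ✓
w3: p is F, □◇¬p → ¬p is T. ✓
w4: p is F, □◇¬p → ¬p is T. ✓
w5: p is F, □◇¬p → ¬p is T. ✓
w6: p is F, □◇¬p → ¬p is T. ✓
w7: p is F, □◇¬p → ¬p is T. ✓
— 8 worlds.
For ¬(¬p ∨ ¬□□p):
w0: ¬p ∨ ¬□□p is T. ✗
w1: ¬p ∨ ¬□□p is T. ✗
w2: ¬p ∨ ¬□□p is T. ✗
w3: ¬p ∨ ¬□□p is T. ✗
w4: ¬p ∨ ¬□□p is T. ✗
w5: ¬p ∨ ¬□□p is T. ✗
w6: ¬p ∨ ¬□□p is T. ✗
w7: ¬p ∨ ¬□□p is T. ✗
— 0 worlds.

8 and 0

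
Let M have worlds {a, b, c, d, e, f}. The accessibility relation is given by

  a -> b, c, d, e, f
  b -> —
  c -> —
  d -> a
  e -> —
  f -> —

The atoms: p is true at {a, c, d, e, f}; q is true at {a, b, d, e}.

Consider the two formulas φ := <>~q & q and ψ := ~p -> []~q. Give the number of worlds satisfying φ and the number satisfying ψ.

For <>~q & q:
a: <>~q is T, q is T. ✓
b: <>~q is F, q is T. ✗
c: <>~q is F, q is F. ✗
d: <>~q is F, q is T. ✗
e: <>~q is F, q is T. ✗
f: <>~q is F, q is F. ✗
— 1 world.
For ~p -> []~q:
a: ~p is F, []~q is F. ✓
b: ~p is T, []~q is T. ✓
c: ~p is F, []~q is T. ✓
d: ~p is F, []~q is F. ✓
e: ~p is F, []~q is T. ✓
f: ~p is F, []~q is T. ✓
— 6 worlds.

1 and 6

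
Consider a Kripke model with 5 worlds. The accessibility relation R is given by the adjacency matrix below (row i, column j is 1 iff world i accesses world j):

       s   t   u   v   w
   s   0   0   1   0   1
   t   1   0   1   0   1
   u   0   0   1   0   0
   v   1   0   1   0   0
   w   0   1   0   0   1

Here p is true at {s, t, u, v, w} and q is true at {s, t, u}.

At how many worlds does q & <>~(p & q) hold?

2

s: q is T, <>~(p & q) is T. ✓
t: q is T, <>~(p & q) is T. ✓
u: q is T, <>~(p & q) is F. ✗
v: q is F, <>~(p & q) is F. ✗
w: q is F, <>~(p & q) is T. ✗
Satisfying worlds: {s, t}.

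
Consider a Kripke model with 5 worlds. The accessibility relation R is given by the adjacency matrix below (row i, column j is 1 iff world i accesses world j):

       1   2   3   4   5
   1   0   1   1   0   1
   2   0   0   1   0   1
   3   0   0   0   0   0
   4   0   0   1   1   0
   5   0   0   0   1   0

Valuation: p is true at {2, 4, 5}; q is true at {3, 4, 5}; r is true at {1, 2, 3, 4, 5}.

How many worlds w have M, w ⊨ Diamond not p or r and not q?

3

1: Diamond not p is T, r and not q is T. ✓
2: Diamond not p is T, r and not q is T. ✓
3: Diamond not p is F, r and not q is F. ✗
4: Diamond not p is T, r and not q is F. ✓
5: Diamond not p is F, r and not q is F. ✗
Satisfying worlds: {1, 2, 4}.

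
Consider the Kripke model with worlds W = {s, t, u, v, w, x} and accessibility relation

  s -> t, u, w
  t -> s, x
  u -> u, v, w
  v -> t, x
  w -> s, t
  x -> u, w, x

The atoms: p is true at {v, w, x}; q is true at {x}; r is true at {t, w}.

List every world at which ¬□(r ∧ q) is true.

s: □(r ∧ q) is F. ✓
t: □(r ∧ q) is F. ✓
u: □(r ∧ q) is F. ✓
v: □(r ∧ q) is F. ✓
w: □(r ∧ q) is F. ✓
x: □(r ∧ q) is F. ✓

{s, t, u, v, w, x}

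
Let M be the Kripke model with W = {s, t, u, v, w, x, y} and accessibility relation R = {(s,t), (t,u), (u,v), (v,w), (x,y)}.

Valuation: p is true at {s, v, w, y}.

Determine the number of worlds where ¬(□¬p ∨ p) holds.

2

s: □¬p ∨ p is T. ✗
t: □¬p ∨ p is T. ✗
u: □¬p ∨ p is F. ✓
v: □¬p ∨ p is T. ✗
w: □¬p ∨ p is T. ✗
x: □¬p ∨ p is F. ✓
y: □¬p ∨ p is T. ✗
Satisfying worlds: {u, x}.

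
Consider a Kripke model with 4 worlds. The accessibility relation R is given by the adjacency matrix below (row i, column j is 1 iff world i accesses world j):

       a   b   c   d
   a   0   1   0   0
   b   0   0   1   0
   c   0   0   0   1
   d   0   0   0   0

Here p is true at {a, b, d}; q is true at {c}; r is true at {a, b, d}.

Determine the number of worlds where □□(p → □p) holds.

4

a: successors {b}; □(p → □p) there: b:T. ✓
b: successors {c}; □(p → □p) there: c:T. ✓
c: successors {d}; □(p → □p) there: d:T. ✓
d: no successors, so □□(p → □p) holds vacuously. ✓
Satisfying worlds: {a, b, c, d}.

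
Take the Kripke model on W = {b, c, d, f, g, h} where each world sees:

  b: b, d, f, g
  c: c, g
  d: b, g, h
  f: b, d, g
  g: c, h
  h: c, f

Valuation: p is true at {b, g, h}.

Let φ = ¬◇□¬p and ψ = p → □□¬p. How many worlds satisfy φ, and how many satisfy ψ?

For ¬◇□¬p:
b: ◇□¬p is F. ✓
c: ◇□¬p is F. ✓
d: ◇□¬p is T. ✗
f: ◇□¬p is F. ✓
g: ◇□¬p is T. ✗
h: ◇□¬p is F. ✓
— 4 worlds.
For p → □□¬p:
b: p is T, □□¬p is F. ✗
c: p is F, □□¬p is F. ✓
d: p is F, □□¬p is F. ✓
f: p is F, □□¬p is F. ✓
g: p is T, □□¬p is F. ✗
h: p is T, □□¬p is F. ✗
— 3 worlds.

4 and 3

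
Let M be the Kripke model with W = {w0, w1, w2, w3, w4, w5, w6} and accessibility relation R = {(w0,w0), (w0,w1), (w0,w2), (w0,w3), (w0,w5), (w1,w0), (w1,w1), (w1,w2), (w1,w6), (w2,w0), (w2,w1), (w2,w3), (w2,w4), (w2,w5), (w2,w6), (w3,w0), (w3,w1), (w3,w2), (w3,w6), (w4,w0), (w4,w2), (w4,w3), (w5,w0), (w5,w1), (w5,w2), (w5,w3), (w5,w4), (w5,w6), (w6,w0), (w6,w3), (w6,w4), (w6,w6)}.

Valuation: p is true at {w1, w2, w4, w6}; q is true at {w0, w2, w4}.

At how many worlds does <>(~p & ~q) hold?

w0: successors {w0, w1, w2, w3, w5}; ~p & ~q there: w0:F, w1:F, w2:F, w3:T, w5:T. ✓
w1: successors {w0, w1, w2, w6}; ~p & ~q there: w0:F, w1:F, w2:F, w6:F. ✗
w2: successors {w0, w1, w3, w4, w5, w6}; ~p & ~q there: w0:F, w1:F, w3:T, w4:F, w5:T, w6:F. ✓
w3: successors {w0, w1, w2, w6}; ~p & ~q there: w0:F, w1:F, w2:F, w6:F. ✗
w4: successors {w0, w2, w3}; ~p & ~q there: w0:F, w2:F, w3:T. ✓
w5: successors {w0, w1, w2, w3, w4, w6}; ~p & ~q there: w0:F, w1:F, w2:F, w3:T, w4:F, w6:F. ✓
w6: successors {w0, w3, w4, w6}; ~p & ~q there: w0:F, w3:T, w4:F, w6:F. ✓
Satisfying worlds: {w0, w2, w4, w5, w6}.

5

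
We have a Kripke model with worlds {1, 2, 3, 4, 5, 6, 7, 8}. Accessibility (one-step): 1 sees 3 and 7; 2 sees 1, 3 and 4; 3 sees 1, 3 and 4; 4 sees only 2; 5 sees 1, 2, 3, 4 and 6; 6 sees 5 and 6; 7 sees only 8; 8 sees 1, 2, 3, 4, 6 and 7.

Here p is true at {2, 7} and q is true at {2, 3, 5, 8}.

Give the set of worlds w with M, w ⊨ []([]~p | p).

1: successors {3, 7}; []~p | p there: 3:T, 7:T. ✓
2: successors {1, 3, 4}; []~p | p there: 1:F, 3:T, 4:F. ✗
3: successors {1, 3, 4}; []~p | p there: 1:F, 3:T, 4:F. ✗
4: successors {2}; []~p | p there: 2:T. ✓
5: successors {1, 2, 3, 4, 6}; []~p | p there: 1:F, 2:T, 3:T, 4:F, 6:T. ✗
6: successors {5, 6}; []~p | p there: 5:F, 6:T. ✗
7: successors {8}; []~p | p there: 8:F. ✗
8: successors {1, 2, 3, 4, 6, 7}; []~p | p there: 1:F, 2:T, 3:T, 4:F, 6:T, 7:T. ✗

{1, 4}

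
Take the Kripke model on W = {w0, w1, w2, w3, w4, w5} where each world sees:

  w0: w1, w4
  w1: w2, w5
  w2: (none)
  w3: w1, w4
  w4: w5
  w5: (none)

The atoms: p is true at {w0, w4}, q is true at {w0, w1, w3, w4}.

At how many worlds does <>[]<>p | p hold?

w0: <>[]<>p is F, p is T. ✓
w1: <>[]<>p is T, p is F. ✓
w2: <>[]<>p is F, p is F. ✗
w3: <>[]<>p is F, p is F. ✗
w4: <>[]<>p is T, p is T. ✓
w5: <>[]<>p is F, p is F. ✗
Satisfying worlds: {w0, w1, w4}.

3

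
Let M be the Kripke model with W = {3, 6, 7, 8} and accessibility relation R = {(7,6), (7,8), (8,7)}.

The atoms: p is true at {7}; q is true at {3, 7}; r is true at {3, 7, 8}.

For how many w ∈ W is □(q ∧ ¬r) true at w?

2

3: no successors, so □(q ∧ ¬r) holds vacuously. ✓
6: no successors, so □(q ∧ ¬r) holds vacuously. ✓
7: successors {6, 8}; q ∧ ¬r there: 6:F, 8:F. ✗
8: successors {7}; q ∧ ¬r there: 7:F. ✗
Satisfying worlds: {3, 6}.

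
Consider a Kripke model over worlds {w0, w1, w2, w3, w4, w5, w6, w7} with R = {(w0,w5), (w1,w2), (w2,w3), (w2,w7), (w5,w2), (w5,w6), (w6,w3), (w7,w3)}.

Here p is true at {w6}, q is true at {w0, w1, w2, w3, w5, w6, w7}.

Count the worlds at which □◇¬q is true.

w0: successors {w5}; ◇¬q there: w5:F. ✗
w1: successors {w2}; ◇¬q there: w2:F. ✗
w2: successors {w3, w7}; ◇¬q there: w3:F, w7:F. ✗
w3: no successors, so □◇¬q holds vacuously. ✓
w4: no successors, so □◇¬q holds vacuously. ✓
w5: successors {w2, w6}; ◇¬q there: w2:F, w6:F. ✗
w6: successors {w3}; ◇¬q there: w3:F. ✗
w7: successors {w3}; ◇¬q there: w3:F. ✗
Satisfying worlds: {w3, w4}.

2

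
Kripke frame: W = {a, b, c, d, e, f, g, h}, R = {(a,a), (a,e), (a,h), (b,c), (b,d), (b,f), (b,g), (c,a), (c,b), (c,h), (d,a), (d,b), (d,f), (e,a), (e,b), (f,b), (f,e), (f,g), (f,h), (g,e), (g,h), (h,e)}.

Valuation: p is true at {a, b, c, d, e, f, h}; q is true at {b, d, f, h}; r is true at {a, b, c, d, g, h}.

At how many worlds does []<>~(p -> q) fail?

a: successors {a, e, h}; <>~(p -> q) there: a:T, e:T, h:T. ✓
b: successors {c, d, f, g}; <>~(p -> q) there: c:T, d:T, f:T, g:T. ✓
c: successors {a, b, h}; <>~(p -> q) there: a:T, b:T, h:T. ✓
d: successors {a, b, f}; <>~(p -> q) there: a:T, b:T, f:T. ✓
e: successors {a, b}; <>~(p -> q) there: a:T, b:T. ✓
f: successors {b, e, g, h}; <>~(p -> q) there: b:T, e:T, g:T, h:T. ✓
g: successors {e, h}; <>~(p -> q) there: e:T, h:T. ✓
h: successors {e}; <>~(p -> q) there: e:T. ✓
Satisfying worlds: {a, b, c, d, e, f, g, h}.
So []<>~(p -> q) fails at the other 0 worlds.

0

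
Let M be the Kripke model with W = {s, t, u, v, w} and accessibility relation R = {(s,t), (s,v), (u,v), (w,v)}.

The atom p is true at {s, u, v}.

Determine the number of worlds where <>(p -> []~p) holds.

s: successors {t, v}; p -> []~p there: t:T, v:T. ✓
t: no successors, so <>(p -> []~p) fails. ✗
u: successors {v}; p -> []~p there: v:T. ✓
v: no successors, so <>(p -> []~p) fails. ✗
w: successors {v}; p -> []~p there: v:T. ✓
Satisfying worlds: {s, u, w}.

3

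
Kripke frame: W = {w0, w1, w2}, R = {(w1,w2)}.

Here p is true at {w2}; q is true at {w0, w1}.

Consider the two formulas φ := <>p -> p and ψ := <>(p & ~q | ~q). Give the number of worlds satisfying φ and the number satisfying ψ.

For <>p -> p:
w0: <>p is F, p is F. ✓
w1: <>p is T, p is F. ✗
w2: <>p is F, p is T. ✓
— 2 worlds.
For <>(p & ~q | ~q):
w0: no successors, so <>(p & ~q | ~q) fails. ✗
w1: successors {w2}; p & ~q | ~q there: w2:T. ✓
w2: no successors, so <>(p & ~q | ~q) fails. ✗
— 1 world.

2 and 1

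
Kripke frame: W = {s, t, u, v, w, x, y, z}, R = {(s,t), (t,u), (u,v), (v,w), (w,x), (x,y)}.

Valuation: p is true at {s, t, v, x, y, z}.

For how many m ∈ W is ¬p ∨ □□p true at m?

7

s: ¬p is F, □□p is F. ✗
t: ¬p is F, □□p is T. ✓
u: ¬p is T, □□p is F. ✓
v: ¬p is F, □□p is T. ✓
w: ¬p is T, □□p is T. ✓
x: ¬p is F, □□p is T. ✓
y: ¬p is F, □□p is T. ✓
z: ¬p is F, □□p is T. ✓
Satisfying worlds: {t, u, v, w, x, y, z}.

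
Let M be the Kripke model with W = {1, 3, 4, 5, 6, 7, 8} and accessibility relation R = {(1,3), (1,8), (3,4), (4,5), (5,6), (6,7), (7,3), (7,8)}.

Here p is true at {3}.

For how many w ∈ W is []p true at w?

1

1: successors {3, 8}; p there: 3:T, 8:F. ✗
3: successors {4}; p there: 4:F. ✗
4: successors {5}; p there: 5:F. ✗
5: successors {6}; p there: 6:F. ✗
6: successors {7}; p there: 7:F. ✗
7: successors {3, 8}; p there: 3:T, 8:F. ✗
8: no successors, so []p holds vacuously. ✓
Satisfying worlds: {8}.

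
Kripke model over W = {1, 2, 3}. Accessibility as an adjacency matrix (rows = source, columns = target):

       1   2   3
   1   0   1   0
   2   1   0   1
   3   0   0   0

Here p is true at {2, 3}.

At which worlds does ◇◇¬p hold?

{1}

1: successors {2}; ◇¬p there: 2:T. ✓
2: successors {1, 3}; ◇¬p there: 1:F, 3:F. ✗
3: no successors, so ◇◇¬p fails. ✗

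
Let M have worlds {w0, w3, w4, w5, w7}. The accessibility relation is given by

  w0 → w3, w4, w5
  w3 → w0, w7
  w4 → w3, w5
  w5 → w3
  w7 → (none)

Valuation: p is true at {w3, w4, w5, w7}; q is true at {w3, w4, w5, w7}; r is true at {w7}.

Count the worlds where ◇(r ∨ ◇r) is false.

w0: successors {w3, w4, w5}; r ∨ ◇r there: w3:T, w4:F, w5:F. ✓
w3: successors {w0, w7}; r ∨ ◇r there: w0:F, w7:T. ✓
w4: successors {w3, w5}; r ∨ ◇r there: w3:T, w5:F. ✓
w5: successors {w3}; r ∨ ◇r there: w3:T. ✓
w7: no successors, so ◇(r ∨ ◇r) fails. ✗
Satisfying worlds: {w0, w3, w4, w5}.
So ◇(r ∨ ◇r) fails at the other 1 world.

1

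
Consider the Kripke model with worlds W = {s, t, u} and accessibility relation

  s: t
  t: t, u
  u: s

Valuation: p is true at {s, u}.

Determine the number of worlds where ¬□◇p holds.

s: □◇p is T. ✗
t: □◇p is T. ✗
u: □◇p is F. ✓
Satisfying worlds: {u}.

1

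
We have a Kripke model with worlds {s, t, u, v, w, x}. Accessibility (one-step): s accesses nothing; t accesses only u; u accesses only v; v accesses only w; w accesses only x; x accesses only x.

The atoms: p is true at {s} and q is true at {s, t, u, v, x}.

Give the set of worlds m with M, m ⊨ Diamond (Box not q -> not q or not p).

s: no successors, so Diamond (Box not q -> not q or not p) fails. ✗
t: successors {u}; Box not q -> not q or not p there: u:T. ✓
u: successors {v}; Box not q -> not q or not p there: v:T. ✓
v: successors {w}; Box not q -> not q or not p there: w:T. ✓
w: successors {x}; Box not q -> not q or not p there: x:T. ✓
x: successors {x}; Box not q -> not q or not p there: x:T. ✓

{t, u, v, w, x}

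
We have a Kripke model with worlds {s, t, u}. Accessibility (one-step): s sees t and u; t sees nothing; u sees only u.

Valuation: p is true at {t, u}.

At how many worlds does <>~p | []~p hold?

s: <>~p is F, []~p is F. ✗
t: <>~p is F, []~p is T. ✓
u: <>~p is F, []~p is F. ✗
Satisfying worlds: {t}.

1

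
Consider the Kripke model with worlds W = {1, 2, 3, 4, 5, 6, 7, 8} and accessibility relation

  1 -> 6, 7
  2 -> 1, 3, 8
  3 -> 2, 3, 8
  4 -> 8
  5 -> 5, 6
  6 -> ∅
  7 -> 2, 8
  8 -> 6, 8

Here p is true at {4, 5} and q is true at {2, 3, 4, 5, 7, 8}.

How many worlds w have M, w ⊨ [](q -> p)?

2

1: successors {6, 7}; q -> p there: 6:T, 7:F. ✗
2: successors {1, 3, 8}; q -> p there: 1:T, 3:F, 8:F. ✗
3: successors {2, 3, 8}; q -> p there: 2:F, 3:F, 8:F. ✗
4: successors {8}; q -> p there: 8:F. ✗
5: successors {5, 6}; q -> p there: 5:T, 6:T. ✓
6: no successors, so [](q -> p) holds vacuously. ✓
7: successors {2, 8}; q -> p there: 2:F, 8:F. ✗
8: successors {6, 8}; q -> p there: 6:T, 8:F. ✗
Satisfying worlds: {5, 6}.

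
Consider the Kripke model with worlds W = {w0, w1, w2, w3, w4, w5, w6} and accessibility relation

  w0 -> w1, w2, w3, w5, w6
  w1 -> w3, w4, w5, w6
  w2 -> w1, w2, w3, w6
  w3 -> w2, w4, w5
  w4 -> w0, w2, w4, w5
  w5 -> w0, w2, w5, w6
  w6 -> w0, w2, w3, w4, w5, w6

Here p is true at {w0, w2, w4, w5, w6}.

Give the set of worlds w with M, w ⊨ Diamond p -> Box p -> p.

{w0, w1, w2, w4, w5, w6}

w0: Diamond p is T, Box p -> p is T. ✓
w1: Diamond p is T, Box p -> p is T. ✓
w2: Diamond p is T, Box p -> p is T. ✓
w3: Diamond p is T, Box p -> p is F. ✗
w4: Diamond p is T, Box p -> p is T. ✓
w5: Diamond p is T, Box p -> p is T. ✓
w6: Diamond p is T, Box p -> p is T. ✓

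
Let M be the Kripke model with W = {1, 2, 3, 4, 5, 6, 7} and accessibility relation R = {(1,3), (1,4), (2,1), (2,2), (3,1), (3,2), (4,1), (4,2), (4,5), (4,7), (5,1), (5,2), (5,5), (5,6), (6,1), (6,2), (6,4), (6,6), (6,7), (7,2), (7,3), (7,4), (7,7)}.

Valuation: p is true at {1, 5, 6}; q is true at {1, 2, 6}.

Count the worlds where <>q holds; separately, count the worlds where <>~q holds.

For <>q:
1: successors {3, 4}; q there: 3:F, 4:F. ✗
2: successors {1, 2}; q there: 1:T, 2:T. ✓
3: successors {1, 2}; q there: 1:T, 2:T. ✓
4: successors {1, 2, 5, 7}; q there: 1:T, 2:T, 5:F, 7:F. ✓
5: successors {1, 2, 5, 6}; q there: 1:T, 2:T, 5:F, 6:T. ✓
6: successors {1, 2, 4, 6, 7}; q there: 1:T, 2:T, 4:F, 6:T, 7:F. ✓
7: successors {2, 3, 4, 7}; q there: 2:T, 3:F, 4:F, 7:F. ✓
— 6 worlds.
For <>~q:
1: successors {3, 4}; ~q there: 3:T, 4:T. ✓
2: successors {1, 2}; ~q there: 1:F, 2:F. ✗
3: successors {1, 2}; ~q there: 1:F, 2:F. ✗
4: successors {1, 2, 5, 7}; ~q there: 1:F, 2:F, 5:T, 7:T. ✓
5: successors {1, 2, 5, 6}; ~q there: 1:F, 2:F, 5:T, 6:F. ✓
6: successors {1, 2, 4, 6, 7}; ~q there: 1:F, 2:F, 4:T, 6:F, 7:T. ✓
7: successors {2, 3, 4, 7}; ~q there: 2:F, 3:T, 4:T, 7:T. ✓
— 5 worlds.

6 and 5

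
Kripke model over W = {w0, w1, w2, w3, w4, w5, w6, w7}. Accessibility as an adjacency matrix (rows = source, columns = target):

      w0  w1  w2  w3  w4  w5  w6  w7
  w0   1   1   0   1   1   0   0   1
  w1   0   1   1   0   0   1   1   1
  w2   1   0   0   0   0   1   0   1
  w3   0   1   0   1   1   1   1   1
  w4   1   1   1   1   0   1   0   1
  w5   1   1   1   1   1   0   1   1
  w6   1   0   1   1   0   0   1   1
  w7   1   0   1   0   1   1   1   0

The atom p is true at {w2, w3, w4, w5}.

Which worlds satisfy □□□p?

∅

w0: successors {w0, w1, w3, w4, w7}; □□p there: w0:F, w1:F, w3:F, w4:F, w7:F. ✗
w1: successors {w1, w2, w5, w6, w7}; □□p there: w1:F, w2:F, w5:F, w6:F, w7:F. ✗
w2: successors {w0, w5, w7}; □□p there: w0:F, w5:F, w7:F. ✗
w3: successors {w1, w3, w4, w5, w6, w7}; □□p there: w1:F, w3:F, w4:F, w5:F, w6:F, w7:F. ✗
w4: successors {w0, w1, w2, w3, w5, w7}; □□p there: w0:F, w1:F, w2:F, w3:F, w5:F, w7:F. ✗
w5: successors {w0, w1, w2, w3, w4, w6, w7}; □□p there: w0:F, w1:F, w2:F, w3:F, w4:F, w6:F, w7:F. ✗
w6: successors {w0, w2, w3, w6, w7}; □□p there: w0:F, w2:F, w3:F, w6:F, w7:F. ✗
w7: successors {w0, w2, w4, w5, w6}; □□p there: w0:F, w2:F, w4:F, w5:F, w6:F. ✗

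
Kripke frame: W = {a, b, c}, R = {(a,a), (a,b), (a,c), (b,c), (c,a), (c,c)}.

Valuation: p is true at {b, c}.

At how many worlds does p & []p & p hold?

a: p & []p is F, p is F. ✗
b: p & []p is T, p is T. ✓
c: p & []p is F, p is T. ✗
Satisfying worlds: {b}.

1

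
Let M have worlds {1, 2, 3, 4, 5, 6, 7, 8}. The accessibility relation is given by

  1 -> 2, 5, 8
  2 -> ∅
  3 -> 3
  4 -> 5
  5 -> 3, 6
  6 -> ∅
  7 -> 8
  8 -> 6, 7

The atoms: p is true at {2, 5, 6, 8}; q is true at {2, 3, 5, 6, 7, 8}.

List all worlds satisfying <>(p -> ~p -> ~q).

{1, 3, 4, 5, 7, 8}

1: successors {2, 5, 8}; p -> ~p -> ~q there: 2:T, 5:T, 8:T. ✓
2: no successors, so <>(p -> ~p -> ~q) fails. ✗
3: successors {3}; p -> ~p -> ~q there: 3:T. ✓
4: successors {5}; p -> ~p -> ~q there: 5:T. ✓
5: successors {3, 6}; p -> ~p -> ~q there: 3:T, 6:T. ✓
6: no successors, so <>(p -> ~p -> ~q) fails. ✗
7: successors {8}; p -> ~p -> ~q there: 8:T. ✓
8: successors {6, 7}; p -> ~p -> ~q there: 6:T, 7:T. ✓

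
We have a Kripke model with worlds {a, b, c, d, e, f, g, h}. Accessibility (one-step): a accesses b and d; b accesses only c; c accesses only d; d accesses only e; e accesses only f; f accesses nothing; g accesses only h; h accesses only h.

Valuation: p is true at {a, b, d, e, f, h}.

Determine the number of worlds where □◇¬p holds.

1

a: successors {b, d}; ◇¬p there: b:T, d:F. ✗
b: successors {c}; ◇¬p there: c:F. ✗
c: successors {d}; ◇¬p there: d:F. ✗
d: successors {e}; ◇¬p there: e:F. ✗
e: successors {f}; ◇¬p there: f:F. ✗
f: no successors, so □◇¬p holds vacuously. ✓
g: successors {h}; ◇¬p there: h:F. ✗
h: successors {h}; ◇¬p there: h:F. ✗
Satisfying worlds: {f}.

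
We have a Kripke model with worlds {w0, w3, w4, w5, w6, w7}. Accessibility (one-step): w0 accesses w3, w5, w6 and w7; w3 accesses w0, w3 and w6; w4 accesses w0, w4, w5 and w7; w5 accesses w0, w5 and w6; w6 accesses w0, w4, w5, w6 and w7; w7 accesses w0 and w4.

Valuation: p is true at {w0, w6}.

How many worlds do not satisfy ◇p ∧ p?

w0: ◇p is T, p is T. ✓
w3: ◇p is T, p is F. ✗
w4: ◇p is T, p is F. ✗
w5: ◇p is T, p is F. ✗
w6: ◇p is T, p is T. ✓
w7: ◇p is T, p is F. ✗
Satisfying worlds: {w0, w6}.
So ◇p ∧ p fails at the other 4 worlds.

4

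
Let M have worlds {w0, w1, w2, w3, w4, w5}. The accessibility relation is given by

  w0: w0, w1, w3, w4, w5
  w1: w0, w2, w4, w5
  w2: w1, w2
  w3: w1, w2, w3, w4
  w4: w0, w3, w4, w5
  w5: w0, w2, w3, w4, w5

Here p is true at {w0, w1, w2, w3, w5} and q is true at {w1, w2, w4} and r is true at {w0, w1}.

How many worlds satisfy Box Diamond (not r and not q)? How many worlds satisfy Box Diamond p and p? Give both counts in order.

2 and 5

For Box Diamond (not r and not q):
w0: successors {w0, w1, w3, w4, w5}; Diamond (not r and not q) there: w0:T, w1:T, w3:T, w4:T, w5:T. ✓
w1: successors {w0, w2, w4, w5}; Diamond (not r and not q) there: w0:T, w2:F, w4:T, w5:T. ✗
w2: successors {w1, w2}; Diamond (not r and not q) there: w1:T, w2:F. ✗
w3: successors {w1, w2, w3, w4}; Diamond (not r and not q) there: w1:T, w2:F, w3:T, w4:T. ✗
w4: successors {w0, w3, w4, w5}; Diamond (not r and not q) there: w0:T, w3:T, w4:T, w5:T. ✓
w5: successors {w0, w2, w3, w4, w5}; Diamond (not r and not q) there: w0:T, w2:F, w3:T, w4:T, w5:T. ✗
— 2 worlds.
For Box Diamond p and p:
w0: Box Diamond p is T, p is T. ✓
w1: Box Diamond p is T, p is T. ✓
w2: Box Diamond p is T, p is T. ✓
w3: Box Diamond p is T, p is T. ✓
w4: Box Diamond p is T, p is F. ✗
w5: Box Diamond p is T, p is T. ✓
— 5 worlds.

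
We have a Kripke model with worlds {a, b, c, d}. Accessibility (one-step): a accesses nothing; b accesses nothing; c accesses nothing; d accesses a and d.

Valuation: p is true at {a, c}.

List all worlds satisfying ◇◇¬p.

a: no successors, so ◇◇¬p fails. ✗
b: no successors, so ◇◇¬p fails. ✗
c: no successors, so ◇◇¬p fails. ✗
d: successors {a, d}; ◇¬p there: a:F, d:T. ✓

{d}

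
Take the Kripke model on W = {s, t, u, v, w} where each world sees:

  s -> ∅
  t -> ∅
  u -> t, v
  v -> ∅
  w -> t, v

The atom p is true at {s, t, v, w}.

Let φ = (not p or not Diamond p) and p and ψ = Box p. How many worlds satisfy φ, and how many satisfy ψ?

For (not p or not Diamond p) and p:
s: not p or not Diamond p is T, p is T. ✓
t: not p or not Diamond p is T, p is T. ✓
u: not p or not Diamond p is T, p is F. ✗
v: not p or not Diamond p is T, p is T. ✓
w: not p or not Diamond p is F, p is T. ✗
— 3 worlds.
For Box p:
s: no successors, so Box p holds vacuously. ✓
t: no successors, so Box p holds vacuously. ✓
u: successors {t, v}; p there: t:T, v:T. ✓
v: no successors, so Box p holds vacuously. ✓
w: successors {t, v}; p there: t:T, v:T. ✓
— 5 worlds.

3 and 5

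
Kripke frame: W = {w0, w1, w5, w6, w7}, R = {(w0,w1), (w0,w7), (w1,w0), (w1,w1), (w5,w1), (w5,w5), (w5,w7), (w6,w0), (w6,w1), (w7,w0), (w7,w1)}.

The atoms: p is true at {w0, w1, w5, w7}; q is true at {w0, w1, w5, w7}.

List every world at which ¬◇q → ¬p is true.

{w0, w1, w5, w6, w7}

w0: ¬◇q is F, ¬p is F. ✓
w1: ¬◇q is F, ¬p is F. ✓
w5: ¬◇q is F, ¬p is F. ✓
w6: ¬◇q is F, ¬p is T. ✓
w7: ¬◇q is F, ¬p is F. ✓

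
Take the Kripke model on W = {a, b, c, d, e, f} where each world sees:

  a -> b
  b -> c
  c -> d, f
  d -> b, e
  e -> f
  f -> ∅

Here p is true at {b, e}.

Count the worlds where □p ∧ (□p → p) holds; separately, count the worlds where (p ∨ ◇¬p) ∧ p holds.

0 and 2

For □p ∧ (□p → p):
a: □p is T, □p → p is F. ✗
b: □p is F, □p → p is T. ✗
c: □p is F, □p → p is T. ✗
d: □p is T, □p → p is F. ✗
e: □p is F, □p → p is T. ✗
f: □p is T, □p → p is F. ✗
— 0 worlds.
For (p ∨ ◇¬p) ∧ p:
a: p ∨ ◇¬p is F, p is F. ✗
b: p ∨ ◇¬p is T, p is T. ✓
c: p ∨ ◇¬p is T, p is F. ✗
d: p ∨ ◇¬p is F, p is F. ✗
e: p ∨ ◇¬p is T, p is T. ✓
f: p ∨ ◇¬p is F, p is F. ✗
— 2 worlds.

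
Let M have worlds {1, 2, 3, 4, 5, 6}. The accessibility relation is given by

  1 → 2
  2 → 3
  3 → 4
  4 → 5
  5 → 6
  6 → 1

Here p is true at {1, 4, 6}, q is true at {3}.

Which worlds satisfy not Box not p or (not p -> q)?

1: not Box not p is F, not p -> q is T. ✓
2: not Box not p is F, not p -> q is F. ✗
3: not Box not p is T, not p -> q is T. ✓
4: not Box not p is F, not p -> q is T. ✓
5: not Box not p is T, not p -> q is F. ✓
6: not Box not p is T, not p -> q is T. ✓

{1, 3, 4, 5, 6}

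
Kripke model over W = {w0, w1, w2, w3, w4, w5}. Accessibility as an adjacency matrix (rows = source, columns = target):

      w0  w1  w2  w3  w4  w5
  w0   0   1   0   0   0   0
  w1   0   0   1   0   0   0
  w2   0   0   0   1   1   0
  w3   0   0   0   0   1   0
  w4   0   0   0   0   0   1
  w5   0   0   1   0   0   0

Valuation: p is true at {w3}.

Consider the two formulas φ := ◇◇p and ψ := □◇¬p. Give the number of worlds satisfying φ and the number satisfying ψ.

2 and 6

For ◇◇p:
w0: successors {w1}; ◇p there: w1:F. ✗
w1: successors {w2}; ◇p there: w2:T. ✓
w2: successors {w3, w4}; ◇p there: w3:F, w4:F. ✗
w3: successors {w4}; ◇p there: w4:F. ✗
w4: successors {w5}; ◇p there: w5:F. ✗
w5: successors {w2}; ◇p there: w2:T. ✓
— 2 worlds.
For □◇¬p:
w0: successors {w1}; ◇¬p there: w1:T. ✓
w1: successors {w2}; ◇¬p there: w2:T. ✓
w2: successors {w3, w4}; ◇¬p there: w3:T, w4:T. ✓
w3: successors {w4}; ◇¬p there: w4:T. ✓
w4: successors {w5}; ◇¬p there: w5:T. ✓
w5: successors {w2}; ◇¬p there: w2:T. ✓
— 6 worlds.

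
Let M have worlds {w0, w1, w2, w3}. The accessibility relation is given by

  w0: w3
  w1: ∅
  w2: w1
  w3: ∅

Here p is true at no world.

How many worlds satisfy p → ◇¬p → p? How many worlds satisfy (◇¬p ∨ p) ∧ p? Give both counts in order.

4 and 0

For p → ◇¬p → p:
w0: p is F, ◇¬p → p is F. ✓
w1: p is F, ◇¬p → p is T. ✓
w2: p is F, ◇¬p → p is F. ✓
w3: p is F, ◇¬p → p is T. ✓
— 4 worlds.
For (◇¬p ∨ p) ∧ p:
w0: ◇¬p ∨ p is T, p is F. ✗
w1: ◇¬p ∨ p is F, p is F. ✗
w2: ◇¬p ∨ p is T, p is F. ✗
w3: ◇¬p ∨ p is F, p is F. ✗
— 0 worlds.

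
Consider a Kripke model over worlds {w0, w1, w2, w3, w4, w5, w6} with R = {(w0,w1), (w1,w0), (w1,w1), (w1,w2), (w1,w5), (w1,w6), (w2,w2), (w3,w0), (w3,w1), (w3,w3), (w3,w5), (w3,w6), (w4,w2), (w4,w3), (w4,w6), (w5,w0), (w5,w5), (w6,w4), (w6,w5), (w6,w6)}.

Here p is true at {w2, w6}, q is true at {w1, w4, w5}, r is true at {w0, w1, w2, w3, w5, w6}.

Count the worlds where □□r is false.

w0: successors {w1}; □r there: w1:T. ✓
w1: successors {w0, w1, w2, w5, w6}; □r there: w0:T, w1:T, w2:T, w5:T, w6:F. ✗
w2: successors {w2}; □r there: w2:T. ✓
w3: successors {w0, w1, w3, w5, w6}; □r there: w0:T, w1:T, w3:T, w5:T, w6:F. ✗
w4: successors {w2, w3, w6}; □r there: w2:T, w3:T, w6:F. ✗
w5: successors {w0, w5}; □r there: w0:T, w5:T. ✓
w6: successors {w4, w5, w6}; □r there: w4:T, w5:T, w6:F. ✗
Satisfying worlds: {w0, w2, w5}.
So □□r fails at the other 4 worlds.

4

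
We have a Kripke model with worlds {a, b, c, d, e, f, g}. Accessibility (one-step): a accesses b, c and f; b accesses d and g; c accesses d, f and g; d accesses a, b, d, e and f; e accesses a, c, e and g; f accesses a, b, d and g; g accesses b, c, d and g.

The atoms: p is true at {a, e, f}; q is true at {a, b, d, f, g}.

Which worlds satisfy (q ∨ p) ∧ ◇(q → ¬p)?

{a, b, d, e, f, g}

a: q ∨ p is T, ◇(q → ¬p) is T. ✓
b: q ∨ p is T, ◇(q → ¬p) is T. ✓
c: q ∨ p is F, ◇(q → ¬p) is T. ✗
d: q ∨ p is T, ◇(q → ¬p) is T. ✓
e: q ∨ p is T, ◇(q → ¬p) is T. ✓
f: q ∨ p is T, ◇(q → ¬p) is T. ✓
g: q ∨ p is T, ◇(q → ¬p) is T. ✓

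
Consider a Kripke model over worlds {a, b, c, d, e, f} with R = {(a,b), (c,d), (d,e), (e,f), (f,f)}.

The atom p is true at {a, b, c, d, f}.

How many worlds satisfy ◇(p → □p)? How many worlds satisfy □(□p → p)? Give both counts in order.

4 and 5

For ◇(p → □p):
a: successors {b}; p → □p there: b:T. ✓
b: no successors, so ◇(p → □p) fails. ✗
c: successors {d}; p → □p there: d:F. ✗
d: successors {e}; p → □p there: e:T. ✓
e: successors {f}; p → □p there: f:T. ✓
f: successors {f}; p → □p there: f:T. ✓
— 4 worlds.
For □(□p → p):
a: successors {b}; □p → p there: b:T. ✓
b: no successors, so □(□p → p) holds vacuously. ✓
c: successors {d}; □p → p there: d:T. ✓
d: successors {e}; □p → p there: e:F. ✗
e: successors {f}; □p → p there: f:T. ✓
f: successors {f}; □p → p there: f:T. ✓
— 5 worlds.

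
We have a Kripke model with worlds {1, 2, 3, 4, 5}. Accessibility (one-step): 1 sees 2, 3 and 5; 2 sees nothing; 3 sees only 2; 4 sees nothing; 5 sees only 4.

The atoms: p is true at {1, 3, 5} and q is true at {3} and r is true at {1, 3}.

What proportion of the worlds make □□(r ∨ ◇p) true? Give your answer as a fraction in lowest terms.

4/5

1: successors {2, 3, 5}; □(r ∨ ◇p) there: 2:T, 3:F, 5:F. ✗
2: no successors, so □□(r ∨ ◇p) holds vacuously. ✓
3: successors {2}; □(r ∨ ◇p) there: 2:T. ✓
4: no successors, so □□(r ∨ ◇p) holds vacuously. ✓
5: successors {4}; □(r ∨ ◇p) there: 4:T. ✓
That's 4 of 5 worlds, so 4/5.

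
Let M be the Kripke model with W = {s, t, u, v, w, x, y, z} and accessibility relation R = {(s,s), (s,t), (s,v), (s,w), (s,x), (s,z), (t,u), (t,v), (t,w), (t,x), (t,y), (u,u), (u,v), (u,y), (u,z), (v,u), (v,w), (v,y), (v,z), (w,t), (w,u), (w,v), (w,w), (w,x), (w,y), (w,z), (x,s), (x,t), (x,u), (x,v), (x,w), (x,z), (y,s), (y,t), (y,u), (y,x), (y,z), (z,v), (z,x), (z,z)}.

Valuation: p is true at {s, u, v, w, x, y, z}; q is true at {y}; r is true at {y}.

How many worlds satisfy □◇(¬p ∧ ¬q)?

0

s: successors {s, t, v, w, x, z}; ◇(¬p ∧ ¬q) there: s:T, t:F, v:F, w:T, x:T, z:F. ✗
t: successors {u, v, w, x, y}; ◇(¬p ∧ ¬q) there: u:F, v:F, w:T, x:T, y:T. ✗
u: successors {u, v, y, z}; ◇(¬p ∧ ¬q) there: u:F, v:F, y:T, z:F. ✗
v: successors {u, w, y, z}; ◇(¬p ∧ ¬q) there: u:F, w:T, y:T, z:F. ✗
w: successors {t, u, v, w, x, y, z}; ◇(¬p ∧ ¬q) there: t:F, u:F, v:F, w:T, x:T, y:T, z:F. ✗
x: successors {s, t, u, v, w, z}; ◇(¬p ∧ ¬q) there: s:T, t:F, u:F, v:F, w:T, z:F. ✗
y: successors {s, t, u, x, z}; ◇(¬p ∧ ¬q) there: s:T, t:F, u:F, x:T, z:F. ✗
z: successors {v, x, z}; ◇(¬p ∧ ¬q) there: v:F, x:T, z:F. ✗
Satisfying worlds: ∅.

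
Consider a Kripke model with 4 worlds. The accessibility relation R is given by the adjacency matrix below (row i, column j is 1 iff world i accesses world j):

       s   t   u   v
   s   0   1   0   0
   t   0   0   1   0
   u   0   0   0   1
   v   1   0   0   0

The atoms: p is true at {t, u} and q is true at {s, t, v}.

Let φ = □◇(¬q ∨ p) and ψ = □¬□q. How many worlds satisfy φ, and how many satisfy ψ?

2 and 1

For □◇(¬q ∨ p):
s: successors {t}; ◇(¬q ∨ p) there: t:T. ✓
t: successors {u}; ◇(¬q ∨ p) there: u:F. ✗
u: successors {v}; ◇(¬q ∨ p) there: v:F. ✗
v: successors {s}; ◇(¬q ∨ p) there: s:T. ✓
— 2 worlds.
For □¬□q:
s: successors {t}; ¬□q there: t:T. ✓
t: successors {u}; ¬□q there: u:F. ✗
u: successors {v}; ¬□q there: v:F. ✗
v: successors {s}; ¬□q there: s:F. ✗
— 1 world.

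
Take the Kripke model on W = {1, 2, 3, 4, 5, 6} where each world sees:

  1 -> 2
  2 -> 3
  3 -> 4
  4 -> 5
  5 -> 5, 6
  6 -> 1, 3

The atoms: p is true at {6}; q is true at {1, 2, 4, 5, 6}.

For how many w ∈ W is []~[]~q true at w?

5

1: successors {2}; ~[]~q there: 2:F. ✗
2: successors {3}; ~[]~q there: 3:T. ✓
3: successors {4}; ~[]~q there: 4:T. ✓
4: successors {5}; ~[]~q there: 5:T. ✓
5: successors {5, 6}; ~[]~q there: 5:T, 6:T. ✓
6: successors {1, 3}; ~[]~q there: 1:T, 3:T. ✓
Satisfying worlds: {2, 3, 4, 5, 6}.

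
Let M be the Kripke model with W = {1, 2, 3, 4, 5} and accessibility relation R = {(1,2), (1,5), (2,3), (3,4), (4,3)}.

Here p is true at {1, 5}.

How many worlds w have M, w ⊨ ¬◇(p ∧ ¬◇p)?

1: ◇(p ∧ ¬◇p) is T. ✗
2: ◇(p ∧ ¬◇p) is F. ✓
3: ◇(p ∧ ¬◇p) is F. ✓
4: ◇(p ∧ ¬◇p) is F. ✓
5: ◇(p ∧ ¬◇p) is F. ✓
Satisfying worlds: {2, 3, 4, 5}.

4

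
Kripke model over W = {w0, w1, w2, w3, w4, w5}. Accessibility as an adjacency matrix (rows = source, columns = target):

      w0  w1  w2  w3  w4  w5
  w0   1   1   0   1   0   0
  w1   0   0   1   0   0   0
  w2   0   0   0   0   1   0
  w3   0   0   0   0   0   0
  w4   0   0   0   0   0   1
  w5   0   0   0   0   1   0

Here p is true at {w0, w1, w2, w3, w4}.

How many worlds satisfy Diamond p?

4

w0: successors {w0, w1, w3}; p there: w0:T, w1:T, w3:T. ✓
w1: successors {w2}; p there: w2:T. ✓
w2: successors {w4}; p there: w4:T. ✓
w3: no successors, so Diamond p fails. ✗
w4: successors {w5}; p there: w5:F. ✗
w5: successors {w4}; p there: w4:T. ✓
Satisfying worlds: {w0, w1, w2, w5}.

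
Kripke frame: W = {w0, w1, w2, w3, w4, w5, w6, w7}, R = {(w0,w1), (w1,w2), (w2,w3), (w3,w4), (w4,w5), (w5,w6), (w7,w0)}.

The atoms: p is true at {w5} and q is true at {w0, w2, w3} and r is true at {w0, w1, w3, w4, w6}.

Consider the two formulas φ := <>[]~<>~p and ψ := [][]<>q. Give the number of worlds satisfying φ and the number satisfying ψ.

3 and 4

For <>[]~<>~p:
w0: successors {w1}; []~<>~p there: w1:F. ✗
w1: successors {w2}; []~<>~p there: w2:F. ✗
w2: successors {w3}; []~<>~p there: w3:T. ✓
w3: successors {w4}; []~<>~p there: w4:F. ✗
w4: successors {w5}; []~<>~p there: w5:T. ✓
w5: successors {w6}; []~<>~p there: w6:T. ✓
w6: no successors, so <>[]~<>~p fails. ✗
w7: successors {w0}; []~<>~p there: w0:F. ✗
— 3 worlds.
For [][]<>q:
w0: successors {w1}; []<>q there: w1:T. ✓
w1: successors {w2}; []<>q there: w2:F. ✗
w2: successors {w3}; []<>q there: w3:F. ✗
w3: successors {w4}; []<>q there: w4:F. ✗
w4: successors {w5}; []<>q there: w5:F. ✗
w5: successors {w6}; []<>q there: w6:T. ✓
w6: no successors, so [][]<>q holds vacuously. ✓
w7: successors {w0}; []<>q there: w0:T. ✓
— 4 worlds.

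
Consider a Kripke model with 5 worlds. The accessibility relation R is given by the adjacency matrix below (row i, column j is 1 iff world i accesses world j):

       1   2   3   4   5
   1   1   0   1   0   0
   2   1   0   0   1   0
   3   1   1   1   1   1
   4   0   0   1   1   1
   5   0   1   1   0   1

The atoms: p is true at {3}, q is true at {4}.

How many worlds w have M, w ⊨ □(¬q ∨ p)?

1: successors {1, 3}; ¬q ∨ p there: 1:T, 3:T. ✓
2: successors {1, 4}; ¬q ∨ p there: 1:T, 4:F. ✗
3: successors {1, 2, 3, 4, 5}; ¬q ∨ p there: 1:T, 2:T, 3:T, 4:F, 5:T. ✗
4: successors {3, 4, 5}; ¬q ∨ p there: 3:T, 4:F, 5:T. ✗
5: successors {2, 3, 5}; ¬q ∨ p there: 2:T, 3:T, 5:T. ✓
Satisfying worlds: {1, 5}.

2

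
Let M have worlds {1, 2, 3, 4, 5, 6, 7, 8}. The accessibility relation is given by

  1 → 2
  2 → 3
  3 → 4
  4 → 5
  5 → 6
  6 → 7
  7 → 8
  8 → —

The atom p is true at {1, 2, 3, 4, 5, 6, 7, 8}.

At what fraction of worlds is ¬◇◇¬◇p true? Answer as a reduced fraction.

1: ◇◇¬◇p is F. ✓
2: ◇◇¬◇p is F. ✓
3: ◇◇¬◇p is F. ✓
4: ◇◇¬◇p is F. ✓
5: ◇◇¬◇p is F. ✓
6: ◇◇¬◇p is T. ✗
7: ◇◇¬◇p is F. ✓
8: ◇◇¬◇p is F. ✓
That's 7 of 8 worlds, so 7/8.

7/8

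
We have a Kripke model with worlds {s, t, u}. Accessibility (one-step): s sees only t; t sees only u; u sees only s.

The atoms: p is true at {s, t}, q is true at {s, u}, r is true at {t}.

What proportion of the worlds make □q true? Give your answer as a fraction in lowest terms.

s: successors {t}; q there: t:F. ✗
t: successors {u}; q there: u:T. ✓
u: successors {s}; q there: s:T. ✓
That's 2 of 3 worlds, so 2/3.

2/3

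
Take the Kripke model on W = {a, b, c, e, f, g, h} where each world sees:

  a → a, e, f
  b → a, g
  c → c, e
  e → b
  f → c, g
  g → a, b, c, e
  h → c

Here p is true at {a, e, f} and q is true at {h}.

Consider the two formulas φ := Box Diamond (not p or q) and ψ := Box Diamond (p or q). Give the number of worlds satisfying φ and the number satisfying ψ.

For Box Diamond (not p or q):
a: successors {a, e, f}; Diamond (not p or q) there: a:F, e:T, f:T. ✗
b: successors {a, g}; Diamond (not p or q) there: a:F, g:T. ✗
c: successors {c, e}; Diamond (not p or q) there: c:T, e:T. ✓
e: successors {b}; Diamond (not p or q) there: b:T. ✓
f: successors {c, g}; Diamond (not p or q) there: c:T, g:T. ✓
g: successors {a, b, c, e}; Diamond (not p or q) there: a:F, b:T, c:T, e:T. ✗
h: successors {c}; Diamond (not p or q) there: c:T. ✓
— 4 worlds.
For Box Diamond (p or q):
a: successors {a, e, f}; Diamond (p or q) there: a:T, e:F, f:F. ✗
b: successors {a, g}; Diamond (p or q) there: a:T, g:T. ✓
c: successors {c, e}; Diamond (p or q) there: c:T, e:F. ✗
e: successors {b}; Diamond (p or q) there: b:T. ✓
f: successors {c, g}; Diamond (p or q) there: c:T, g:T. ✓
g: successors {a, b, c, e}; Diamond (p or q) there: a:T, b:T, c:T, e:F. ✗
h: successors {c}; Diamond (p or q) there: c:T. ✓
— 4 worlds.

4 and 4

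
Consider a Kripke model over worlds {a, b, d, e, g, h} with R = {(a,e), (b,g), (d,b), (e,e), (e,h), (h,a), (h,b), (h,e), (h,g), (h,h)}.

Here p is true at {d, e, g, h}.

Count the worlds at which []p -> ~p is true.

a: []p is T, ~p is T. ✓
b: []p is T, ~p is T. ✓
d: []p is F, ~p is F. ✓
e: []p is T, ~p is F. ✗
g: []p is T, ~p is F. ✗
h: []p is F, ~p is F. ✓
Satisfying worlds: {a, b, d, h}.

4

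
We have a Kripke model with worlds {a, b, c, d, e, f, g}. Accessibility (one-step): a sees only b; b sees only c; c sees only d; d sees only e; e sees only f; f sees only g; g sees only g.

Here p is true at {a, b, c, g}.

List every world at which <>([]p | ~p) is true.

{a, c, d, e, f, g}

a: successors {b}; []p | ~p there: b:T. ✓
b: successors {c}; []p | ~p there: c:F. ✗
c: successors {d}; []p | ~p there: d:T. ✓
d: successors {e}; []p | ~p there: e:T. ✓
e: successors {f}; []p | ~p there: f:T. ✓
f: successors {g}; []p | ~p there: g:T. ✓
g: successors {g}; []p | ~p there: g:T. ✓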